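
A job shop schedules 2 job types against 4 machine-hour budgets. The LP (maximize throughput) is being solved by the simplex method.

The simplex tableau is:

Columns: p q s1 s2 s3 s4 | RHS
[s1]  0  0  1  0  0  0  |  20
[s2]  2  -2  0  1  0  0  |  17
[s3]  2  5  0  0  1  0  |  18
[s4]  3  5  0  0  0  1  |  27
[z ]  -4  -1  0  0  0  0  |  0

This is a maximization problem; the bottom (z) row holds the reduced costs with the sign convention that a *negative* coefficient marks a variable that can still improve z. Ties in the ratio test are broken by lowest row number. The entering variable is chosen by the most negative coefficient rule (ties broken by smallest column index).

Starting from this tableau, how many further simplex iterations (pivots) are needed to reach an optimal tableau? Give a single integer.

pivot: p in, s2 out → z = 34
pivot: q in, s3 out → z = 243/7
No improving column remains; optimal.

2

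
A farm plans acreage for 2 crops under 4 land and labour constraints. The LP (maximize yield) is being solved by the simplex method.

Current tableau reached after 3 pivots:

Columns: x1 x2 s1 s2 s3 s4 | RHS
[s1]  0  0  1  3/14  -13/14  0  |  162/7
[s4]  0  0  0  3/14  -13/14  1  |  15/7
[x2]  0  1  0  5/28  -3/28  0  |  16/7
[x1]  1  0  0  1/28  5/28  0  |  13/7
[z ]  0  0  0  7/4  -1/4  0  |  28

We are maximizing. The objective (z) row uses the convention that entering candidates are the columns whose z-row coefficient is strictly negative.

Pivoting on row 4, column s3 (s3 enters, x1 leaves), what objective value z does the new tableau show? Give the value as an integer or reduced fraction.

153/5

Minimum ratio for s3: (13/7)/(5/28) = 52/5.
z changes by −(z-row coeff of s3)·ratio = −(-1/4)·(52/5) = 13/5.
New z = 28 + (13/5) = 153/5.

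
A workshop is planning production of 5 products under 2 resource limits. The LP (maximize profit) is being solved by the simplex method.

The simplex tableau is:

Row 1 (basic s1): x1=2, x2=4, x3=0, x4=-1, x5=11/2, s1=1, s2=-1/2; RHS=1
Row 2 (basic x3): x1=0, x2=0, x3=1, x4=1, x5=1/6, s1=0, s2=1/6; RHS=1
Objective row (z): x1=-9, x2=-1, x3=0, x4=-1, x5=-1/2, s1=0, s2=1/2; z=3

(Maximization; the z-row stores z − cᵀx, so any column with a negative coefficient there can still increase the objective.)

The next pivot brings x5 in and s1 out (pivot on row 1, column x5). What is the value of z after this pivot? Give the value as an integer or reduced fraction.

Minimum ratio for x5: 1/(11/2) = 2/11.
z changes by −(z-row coeff of x5)·ratio = −(-1/2)·(2/11) = 1/11.
New z = 3 + (1/11) = 34/11.

34/11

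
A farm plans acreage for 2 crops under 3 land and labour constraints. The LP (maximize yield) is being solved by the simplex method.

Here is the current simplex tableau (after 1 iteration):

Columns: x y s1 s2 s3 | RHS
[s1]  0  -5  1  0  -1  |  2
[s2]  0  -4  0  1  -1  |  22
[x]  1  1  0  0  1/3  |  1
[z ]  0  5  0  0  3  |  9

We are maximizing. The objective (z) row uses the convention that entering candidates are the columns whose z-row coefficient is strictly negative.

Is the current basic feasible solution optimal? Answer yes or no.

No objective-row coefficient is strictly negative, so no entering variable exists; the tableau is optimal.

yes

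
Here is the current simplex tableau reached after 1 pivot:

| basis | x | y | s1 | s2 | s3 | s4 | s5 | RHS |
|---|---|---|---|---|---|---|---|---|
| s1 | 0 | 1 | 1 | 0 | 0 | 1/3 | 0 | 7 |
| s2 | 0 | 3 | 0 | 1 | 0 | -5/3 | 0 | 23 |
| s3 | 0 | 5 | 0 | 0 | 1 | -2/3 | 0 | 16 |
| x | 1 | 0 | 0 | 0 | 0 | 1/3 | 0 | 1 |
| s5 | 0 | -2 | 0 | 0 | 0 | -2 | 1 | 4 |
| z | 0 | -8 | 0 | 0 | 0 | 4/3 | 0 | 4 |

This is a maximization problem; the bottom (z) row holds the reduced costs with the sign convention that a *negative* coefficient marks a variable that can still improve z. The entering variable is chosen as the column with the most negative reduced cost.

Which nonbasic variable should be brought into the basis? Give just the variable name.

Objective-row coefficients: x: 0, y: -8, s1: 0, s2: 0, s3: 0, s4: 4/3, s5: 0.
The most negative is -8 in column y, so y enters.

y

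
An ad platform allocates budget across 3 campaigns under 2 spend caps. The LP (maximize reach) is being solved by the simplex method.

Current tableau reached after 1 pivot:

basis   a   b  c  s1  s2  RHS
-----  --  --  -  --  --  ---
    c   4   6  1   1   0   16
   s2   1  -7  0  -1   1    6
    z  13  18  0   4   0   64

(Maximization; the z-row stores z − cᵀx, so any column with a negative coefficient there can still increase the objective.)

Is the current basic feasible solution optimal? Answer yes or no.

No objective-row coefficient is strictly negative, so no entering variable exists; the tableau is optimal.

yes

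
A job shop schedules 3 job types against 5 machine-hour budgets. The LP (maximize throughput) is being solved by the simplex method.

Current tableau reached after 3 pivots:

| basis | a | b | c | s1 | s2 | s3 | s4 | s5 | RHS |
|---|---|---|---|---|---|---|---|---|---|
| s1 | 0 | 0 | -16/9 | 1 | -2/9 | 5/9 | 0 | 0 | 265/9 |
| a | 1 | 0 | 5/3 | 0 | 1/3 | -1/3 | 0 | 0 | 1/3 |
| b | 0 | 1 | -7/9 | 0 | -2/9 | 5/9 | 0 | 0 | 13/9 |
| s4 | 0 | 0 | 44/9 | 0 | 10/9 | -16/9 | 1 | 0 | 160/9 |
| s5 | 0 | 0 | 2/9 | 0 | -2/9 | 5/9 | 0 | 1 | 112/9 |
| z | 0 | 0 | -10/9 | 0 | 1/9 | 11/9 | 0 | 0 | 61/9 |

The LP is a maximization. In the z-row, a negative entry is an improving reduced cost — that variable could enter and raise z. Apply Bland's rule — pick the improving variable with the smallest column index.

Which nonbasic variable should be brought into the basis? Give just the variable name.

c

Objective-row coefficients: a: 0, b: 0, c: -10/9, s1: 0, s2: 1/9, s3: 11/9, s4: 0, s5: 0.
Improving columns: c. Bland's rule picks the smallest column index → c.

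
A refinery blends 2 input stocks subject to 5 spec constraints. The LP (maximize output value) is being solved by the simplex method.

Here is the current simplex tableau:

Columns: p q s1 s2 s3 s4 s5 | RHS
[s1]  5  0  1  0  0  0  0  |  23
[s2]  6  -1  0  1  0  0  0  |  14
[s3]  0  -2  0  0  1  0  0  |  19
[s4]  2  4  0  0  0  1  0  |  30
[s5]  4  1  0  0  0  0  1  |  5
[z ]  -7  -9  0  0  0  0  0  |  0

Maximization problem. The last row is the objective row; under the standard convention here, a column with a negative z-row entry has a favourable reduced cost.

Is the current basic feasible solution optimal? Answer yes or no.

Column p has objective-row coefficient -7, which is negative; an improving pivot exists, so not yet optimal.

no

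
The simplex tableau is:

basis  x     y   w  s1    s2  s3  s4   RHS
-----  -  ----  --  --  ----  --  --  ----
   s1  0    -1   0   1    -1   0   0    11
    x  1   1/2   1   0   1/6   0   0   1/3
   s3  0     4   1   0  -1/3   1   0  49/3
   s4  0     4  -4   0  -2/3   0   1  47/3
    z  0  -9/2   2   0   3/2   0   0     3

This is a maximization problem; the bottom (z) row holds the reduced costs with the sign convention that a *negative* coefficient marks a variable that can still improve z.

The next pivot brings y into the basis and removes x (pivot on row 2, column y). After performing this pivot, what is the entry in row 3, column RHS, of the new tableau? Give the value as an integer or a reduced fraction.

41/3

Pivot element is row 2, column y: 1/2.
Normalize row 2: new (row 2, RHS) = (1/3)/(1/2) = 2/3.
row 3 ← row 3 − 4·(new row 2): 49/3 − 4·(2/3) = 41/3.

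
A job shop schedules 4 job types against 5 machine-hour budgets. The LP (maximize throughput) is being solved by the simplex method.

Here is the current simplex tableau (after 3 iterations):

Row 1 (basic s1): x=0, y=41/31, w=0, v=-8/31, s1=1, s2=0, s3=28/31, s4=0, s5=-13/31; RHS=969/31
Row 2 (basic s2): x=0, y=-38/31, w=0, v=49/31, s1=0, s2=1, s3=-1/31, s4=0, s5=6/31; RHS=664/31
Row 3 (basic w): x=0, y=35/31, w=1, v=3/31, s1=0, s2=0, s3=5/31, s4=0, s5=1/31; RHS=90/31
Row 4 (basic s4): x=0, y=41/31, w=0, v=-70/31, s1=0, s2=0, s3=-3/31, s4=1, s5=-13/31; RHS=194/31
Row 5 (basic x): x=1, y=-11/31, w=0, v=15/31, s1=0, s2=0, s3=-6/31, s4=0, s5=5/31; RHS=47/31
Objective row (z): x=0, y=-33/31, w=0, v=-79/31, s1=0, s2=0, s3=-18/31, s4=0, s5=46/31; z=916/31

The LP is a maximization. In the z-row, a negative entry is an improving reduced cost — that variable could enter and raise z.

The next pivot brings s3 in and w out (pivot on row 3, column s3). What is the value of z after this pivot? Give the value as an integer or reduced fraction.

Minimum ratio for s3: (90/31)/(5/31) = 18.
z changes by −(z-row coeff of s3)·ratio = −(-18/31)·18 = 324/31.
New z = 916/31 + (324/31) = 40.

40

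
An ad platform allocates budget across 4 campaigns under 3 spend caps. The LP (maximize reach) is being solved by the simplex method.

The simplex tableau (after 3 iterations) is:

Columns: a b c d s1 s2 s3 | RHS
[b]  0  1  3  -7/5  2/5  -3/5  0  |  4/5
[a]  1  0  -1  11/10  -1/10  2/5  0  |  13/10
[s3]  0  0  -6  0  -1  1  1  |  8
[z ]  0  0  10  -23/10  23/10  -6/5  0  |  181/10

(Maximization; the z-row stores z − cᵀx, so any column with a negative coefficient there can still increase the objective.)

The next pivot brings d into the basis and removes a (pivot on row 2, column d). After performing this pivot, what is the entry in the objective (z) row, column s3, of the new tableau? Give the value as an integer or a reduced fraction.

Pivot element is row 2, column d: 11/10.
Normalize row 2: new (row 2, s3) = 0/(11/10) = 0.
z-row ← z-row − (-23/10)·(new row 2): 0 − (-23/10)·0 = 0.

0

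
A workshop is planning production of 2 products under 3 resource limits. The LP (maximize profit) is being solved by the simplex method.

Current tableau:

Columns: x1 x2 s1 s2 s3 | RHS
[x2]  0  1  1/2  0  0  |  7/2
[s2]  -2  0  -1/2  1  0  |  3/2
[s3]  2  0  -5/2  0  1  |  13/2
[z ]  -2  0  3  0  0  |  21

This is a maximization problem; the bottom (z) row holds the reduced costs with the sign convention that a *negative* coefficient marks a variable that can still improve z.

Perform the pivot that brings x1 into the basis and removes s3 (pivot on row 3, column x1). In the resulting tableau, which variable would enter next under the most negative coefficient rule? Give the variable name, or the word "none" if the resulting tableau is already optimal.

Pivot element 2. New z-row = old z-row − (-2)·(row 3/2).
Updated z-row coefficients: x1: 0, x2: 0, s1: 1/2, s2: 0, s3: 1.
No coefficient is strictly negative; the tableau after this pivot is optimal.

none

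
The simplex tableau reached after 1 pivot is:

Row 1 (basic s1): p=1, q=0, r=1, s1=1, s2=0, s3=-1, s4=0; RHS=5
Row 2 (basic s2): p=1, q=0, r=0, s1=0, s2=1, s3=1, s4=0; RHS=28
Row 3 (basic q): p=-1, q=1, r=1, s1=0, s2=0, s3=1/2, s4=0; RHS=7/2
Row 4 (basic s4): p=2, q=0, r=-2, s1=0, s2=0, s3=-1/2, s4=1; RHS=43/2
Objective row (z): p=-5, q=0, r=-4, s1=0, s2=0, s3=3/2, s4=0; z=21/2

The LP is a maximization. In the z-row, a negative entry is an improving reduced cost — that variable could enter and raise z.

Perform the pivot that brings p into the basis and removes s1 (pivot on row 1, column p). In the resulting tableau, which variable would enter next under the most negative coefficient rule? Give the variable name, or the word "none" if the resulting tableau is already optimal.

Pivot element 1. New z-row = old z-row − (-5)·(row 1/1).
Updated z-row coefficients: p: 0, q: 0, r: 1, s1: 5, s2: 0, s3: -7/2, s4: 0.
The most negative is -7/2 in column s3, so s3 would enter next.

s3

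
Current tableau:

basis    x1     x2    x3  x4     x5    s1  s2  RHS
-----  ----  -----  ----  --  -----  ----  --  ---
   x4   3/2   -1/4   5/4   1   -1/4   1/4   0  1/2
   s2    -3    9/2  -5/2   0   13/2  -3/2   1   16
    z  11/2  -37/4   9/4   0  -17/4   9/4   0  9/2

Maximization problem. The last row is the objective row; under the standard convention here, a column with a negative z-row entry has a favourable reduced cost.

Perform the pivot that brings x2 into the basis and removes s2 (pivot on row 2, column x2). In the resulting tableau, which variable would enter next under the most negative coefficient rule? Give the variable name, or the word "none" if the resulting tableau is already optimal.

Pivot element 9/2. New z-row = old z-row − (-37/4)·(row 2/(9/2)).
Updated z-row coefficients: x1: -2/3, x2: 0, x3: -26/9, x4: 0, x5: 82/9, s1: -5/6, s2: 37/18.
The most negative is -26/9 in column x3, so x3 would enter next.

x3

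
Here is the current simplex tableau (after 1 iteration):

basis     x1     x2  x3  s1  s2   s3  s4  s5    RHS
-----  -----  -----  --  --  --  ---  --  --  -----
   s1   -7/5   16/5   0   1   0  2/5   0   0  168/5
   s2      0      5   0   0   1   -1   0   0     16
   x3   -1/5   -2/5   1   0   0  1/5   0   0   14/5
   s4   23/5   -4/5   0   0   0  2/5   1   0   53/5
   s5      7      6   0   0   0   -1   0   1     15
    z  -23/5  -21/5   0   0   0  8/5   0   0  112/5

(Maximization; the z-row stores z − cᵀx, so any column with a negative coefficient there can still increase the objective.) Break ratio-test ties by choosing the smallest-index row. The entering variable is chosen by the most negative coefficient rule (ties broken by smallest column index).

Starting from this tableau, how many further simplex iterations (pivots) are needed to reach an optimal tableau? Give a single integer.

2

pivot: x1 in, s5 out → z = 1129/35
pivot: x2 in, x1 out → z = 329/10
No improving column remains; optimal.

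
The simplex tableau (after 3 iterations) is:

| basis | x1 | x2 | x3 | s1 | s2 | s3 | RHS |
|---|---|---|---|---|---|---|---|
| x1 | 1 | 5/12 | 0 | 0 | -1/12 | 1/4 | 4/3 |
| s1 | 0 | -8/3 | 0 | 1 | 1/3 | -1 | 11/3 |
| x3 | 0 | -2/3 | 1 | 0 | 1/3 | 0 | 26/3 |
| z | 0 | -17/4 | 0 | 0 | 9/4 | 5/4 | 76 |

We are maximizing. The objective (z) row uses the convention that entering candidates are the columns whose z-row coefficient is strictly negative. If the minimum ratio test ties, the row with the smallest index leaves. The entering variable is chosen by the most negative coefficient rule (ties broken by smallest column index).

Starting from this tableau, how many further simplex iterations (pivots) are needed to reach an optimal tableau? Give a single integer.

1

pivot: x2 in, x1 out → z = 448/5
No improving column remains; optimal.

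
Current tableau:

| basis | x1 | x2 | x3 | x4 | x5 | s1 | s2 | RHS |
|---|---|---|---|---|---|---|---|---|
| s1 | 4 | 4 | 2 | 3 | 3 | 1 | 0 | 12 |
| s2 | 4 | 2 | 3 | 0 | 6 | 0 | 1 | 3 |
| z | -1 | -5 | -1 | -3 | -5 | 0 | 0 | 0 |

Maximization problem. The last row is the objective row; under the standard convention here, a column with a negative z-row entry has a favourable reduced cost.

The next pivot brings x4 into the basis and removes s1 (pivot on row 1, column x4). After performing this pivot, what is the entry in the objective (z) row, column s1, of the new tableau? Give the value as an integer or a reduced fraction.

Pivot element is row 1, column x4: 3.
Normalize row 1: new (row 1, s1) = 1/3 = 1/3.
z-row ← z-row − (-3)·(new row 1): 0 − (-3)·(1/3) = 1.

1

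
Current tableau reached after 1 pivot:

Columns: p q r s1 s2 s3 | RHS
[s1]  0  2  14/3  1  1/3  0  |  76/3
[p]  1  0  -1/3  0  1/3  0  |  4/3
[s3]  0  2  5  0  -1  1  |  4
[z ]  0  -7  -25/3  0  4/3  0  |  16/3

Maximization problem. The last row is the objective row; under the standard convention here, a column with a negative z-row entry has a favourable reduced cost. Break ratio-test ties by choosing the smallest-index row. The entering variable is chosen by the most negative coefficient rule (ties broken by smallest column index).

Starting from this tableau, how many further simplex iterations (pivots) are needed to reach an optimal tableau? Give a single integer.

3

pivot: r in, s3 out → z = 12
pivot: q in, r out → z = 58/3
pivot: s2 in, p out → z = 28
No improving column remains; optimal.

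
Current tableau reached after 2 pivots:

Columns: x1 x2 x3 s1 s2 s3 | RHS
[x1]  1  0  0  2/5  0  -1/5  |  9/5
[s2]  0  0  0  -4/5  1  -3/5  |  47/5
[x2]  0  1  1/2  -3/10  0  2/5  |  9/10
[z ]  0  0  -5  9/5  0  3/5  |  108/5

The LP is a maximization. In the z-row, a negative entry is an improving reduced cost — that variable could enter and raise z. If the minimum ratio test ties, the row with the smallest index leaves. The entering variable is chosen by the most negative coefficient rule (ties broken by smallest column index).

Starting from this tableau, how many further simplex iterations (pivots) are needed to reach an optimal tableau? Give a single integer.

2

pivot: x3 in, x2 out → z = 153/5
pivot: s1 in, x1 out → z = 36
No improving column remains; optimal.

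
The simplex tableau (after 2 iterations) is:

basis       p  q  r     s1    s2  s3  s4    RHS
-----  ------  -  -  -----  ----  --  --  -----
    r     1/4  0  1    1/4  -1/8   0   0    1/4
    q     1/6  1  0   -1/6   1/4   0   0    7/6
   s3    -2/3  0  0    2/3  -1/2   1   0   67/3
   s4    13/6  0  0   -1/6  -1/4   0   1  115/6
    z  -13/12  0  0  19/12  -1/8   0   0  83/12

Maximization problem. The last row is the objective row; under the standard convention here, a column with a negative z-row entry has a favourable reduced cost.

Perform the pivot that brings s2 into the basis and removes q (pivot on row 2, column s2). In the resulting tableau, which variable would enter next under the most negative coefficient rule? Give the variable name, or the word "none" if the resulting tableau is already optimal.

Pivot element 1/4. New z-row = old z-row − (-1/8)·(row 2/(1/4)).
Updated z-row coefficients: p: -1, q: 1/2, r: 0, s1: 3/2, s2: 0, s3: 0, s4: 0.
The most negative is -1 in column p, so p would enter next.

p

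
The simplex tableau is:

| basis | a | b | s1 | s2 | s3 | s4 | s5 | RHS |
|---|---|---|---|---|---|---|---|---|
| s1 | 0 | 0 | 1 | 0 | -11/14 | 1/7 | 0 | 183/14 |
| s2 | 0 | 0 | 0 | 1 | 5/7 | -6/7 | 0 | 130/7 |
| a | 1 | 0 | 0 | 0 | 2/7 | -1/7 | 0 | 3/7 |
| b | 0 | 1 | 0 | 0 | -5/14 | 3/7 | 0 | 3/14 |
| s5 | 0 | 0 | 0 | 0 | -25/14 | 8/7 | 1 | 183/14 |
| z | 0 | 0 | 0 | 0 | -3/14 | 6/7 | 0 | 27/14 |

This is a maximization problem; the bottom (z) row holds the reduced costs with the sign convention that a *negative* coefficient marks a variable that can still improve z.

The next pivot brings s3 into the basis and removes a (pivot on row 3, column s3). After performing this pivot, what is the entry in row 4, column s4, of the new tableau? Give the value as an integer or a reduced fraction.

1/4

Pivot element is row 3, column s3: 2/7.
Normalize row 3: new (row 3, s4) = (-1/7)/(2/7) = -1/2.
row 4 ← row 4 − (-5/14)·(new row 3): 3/7 − (-5/14)·(-1/2) = 1/4.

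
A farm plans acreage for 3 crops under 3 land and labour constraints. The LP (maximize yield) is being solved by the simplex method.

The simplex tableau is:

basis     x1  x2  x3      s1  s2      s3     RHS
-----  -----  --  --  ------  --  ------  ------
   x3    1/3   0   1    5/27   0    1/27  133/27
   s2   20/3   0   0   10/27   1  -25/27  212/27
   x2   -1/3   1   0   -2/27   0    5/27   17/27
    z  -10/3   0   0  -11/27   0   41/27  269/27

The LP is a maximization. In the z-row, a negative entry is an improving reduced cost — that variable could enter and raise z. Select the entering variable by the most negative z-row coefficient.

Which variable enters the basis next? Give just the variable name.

x1

Objective-row coefficients: x1: -10/3, x2: 0, x3: 0, s1: -11/27, s2: 0, s3: 41/27.
The most negative is -10/3 in column x1, so x1 enters.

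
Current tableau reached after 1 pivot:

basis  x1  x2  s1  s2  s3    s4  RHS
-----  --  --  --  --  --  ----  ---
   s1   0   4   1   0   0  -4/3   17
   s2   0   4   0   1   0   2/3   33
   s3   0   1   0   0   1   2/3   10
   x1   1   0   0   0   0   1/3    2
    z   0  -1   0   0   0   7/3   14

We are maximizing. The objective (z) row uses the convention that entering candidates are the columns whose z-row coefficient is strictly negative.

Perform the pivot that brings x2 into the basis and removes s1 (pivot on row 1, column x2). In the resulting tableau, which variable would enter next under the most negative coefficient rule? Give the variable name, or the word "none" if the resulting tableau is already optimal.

none

Pivot element 4. New z-row = old z-row − (-1)·(row 1/4).
Updated z-row coefficients: x1: 0, x2: 0, s1: 1/4, s2: 0, s3: 0, s4: 2.
No coefficient is strictly negative; the tableau after this pivot is optimal.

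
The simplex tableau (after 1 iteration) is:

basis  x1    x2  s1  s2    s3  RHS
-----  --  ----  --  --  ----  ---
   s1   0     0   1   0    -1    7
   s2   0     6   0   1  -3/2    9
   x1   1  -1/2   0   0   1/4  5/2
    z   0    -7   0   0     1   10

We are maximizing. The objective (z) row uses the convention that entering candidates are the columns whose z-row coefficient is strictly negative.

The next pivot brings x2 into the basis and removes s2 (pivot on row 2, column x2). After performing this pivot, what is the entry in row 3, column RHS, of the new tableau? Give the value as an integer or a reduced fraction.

Pivot element is row 2, column x2: 6.
Normalize row 2: new (row 2, RHS) = 9/6 = 3/2.
row 3 ← row 3 − (-1/2)·(new row 2): 5/2 − (-1/2)·(3/2) = 13/4.

13/4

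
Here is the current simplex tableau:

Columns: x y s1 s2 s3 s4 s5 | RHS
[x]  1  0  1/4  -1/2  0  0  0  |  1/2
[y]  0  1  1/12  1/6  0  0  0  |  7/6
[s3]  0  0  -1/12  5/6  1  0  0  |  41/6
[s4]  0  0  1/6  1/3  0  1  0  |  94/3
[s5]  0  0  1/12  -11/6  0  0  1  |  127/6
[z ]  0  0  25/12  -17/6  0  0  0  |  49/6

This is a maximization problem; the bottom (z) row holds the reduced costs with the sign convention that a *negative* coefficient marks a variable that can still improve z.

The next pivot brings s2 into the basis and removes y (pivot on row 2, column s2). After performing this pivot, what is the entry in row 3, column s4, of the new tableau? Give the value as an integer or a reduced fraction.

Pivot element is row 2, column s2: 1/6.
Normalize row 2: new (row 2, s4) = 0/(1/6) = 0.
row 3 ← row 3 − (5/6)·(new row 2): 0 − (5/6)·0 = 0.

0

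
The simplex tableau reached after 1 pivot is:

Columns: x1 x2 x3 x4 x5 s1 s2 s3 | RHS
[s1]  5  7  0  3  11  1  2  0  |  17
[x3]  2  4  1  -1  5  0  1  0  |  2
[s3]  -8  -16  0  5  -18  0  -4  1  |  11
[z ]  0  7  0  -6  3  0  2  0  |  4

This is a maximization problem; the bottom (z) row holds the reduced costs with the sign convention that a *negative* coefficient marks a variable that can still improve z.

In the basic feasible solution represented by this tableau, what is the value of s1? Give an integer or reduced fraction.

17

s1 is basic (row 1); its value is the RHS of that row: 17.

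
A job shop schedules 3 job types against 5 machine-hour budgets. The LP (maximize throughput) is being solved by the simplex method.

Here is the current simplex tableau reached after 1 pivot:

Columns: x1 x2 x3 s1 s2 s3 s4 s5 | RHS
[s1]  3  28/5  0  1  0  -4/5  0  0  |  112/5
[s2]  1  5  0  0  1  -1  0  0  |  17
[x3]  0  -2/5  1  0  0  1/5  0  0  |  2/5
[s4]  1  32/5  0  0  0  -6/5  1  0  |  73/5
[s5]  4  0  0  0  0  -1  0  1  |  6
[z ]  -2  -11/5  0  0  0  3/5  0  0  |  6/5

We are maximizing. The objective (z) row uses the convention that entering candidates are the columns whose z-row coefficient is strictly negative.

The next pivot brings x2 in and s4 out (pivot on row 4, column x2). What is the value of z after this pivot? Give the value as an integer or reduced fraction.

199/32

Minimum ratio for x2: (73/5)/(32/5) = 73/32.
z changes by −(z-row coeff of x2)·ratio = −(-11/5)·(73/32) = 803/160.
New z = 6/5 + (803/160) = 199/32.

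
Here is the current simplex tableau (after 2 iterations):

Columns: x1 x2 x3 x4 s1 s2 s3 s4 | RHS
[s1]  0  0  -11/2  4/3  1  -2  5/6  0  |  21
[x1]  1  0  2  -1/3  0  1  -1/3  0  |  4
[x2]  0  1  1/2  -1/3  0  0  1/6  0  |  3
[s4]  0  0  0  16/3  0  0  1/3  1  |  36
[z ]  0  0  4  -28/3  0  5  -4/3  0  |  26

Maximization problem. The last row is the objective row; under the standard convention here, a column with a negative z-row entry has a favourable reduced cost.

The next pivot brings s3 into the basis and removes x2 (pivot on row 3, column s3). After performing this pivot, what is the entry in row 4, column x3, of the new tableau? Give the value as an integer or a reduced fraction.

Pivot element is row 3, column s3: 1/6.
Normalize row 3: new (row 3, x3) = (1/2)/(1/6) = 3.
row 4 ← row 4 − (1/3)·(new row 3): 0 − (1/3)·3 = -1.

-1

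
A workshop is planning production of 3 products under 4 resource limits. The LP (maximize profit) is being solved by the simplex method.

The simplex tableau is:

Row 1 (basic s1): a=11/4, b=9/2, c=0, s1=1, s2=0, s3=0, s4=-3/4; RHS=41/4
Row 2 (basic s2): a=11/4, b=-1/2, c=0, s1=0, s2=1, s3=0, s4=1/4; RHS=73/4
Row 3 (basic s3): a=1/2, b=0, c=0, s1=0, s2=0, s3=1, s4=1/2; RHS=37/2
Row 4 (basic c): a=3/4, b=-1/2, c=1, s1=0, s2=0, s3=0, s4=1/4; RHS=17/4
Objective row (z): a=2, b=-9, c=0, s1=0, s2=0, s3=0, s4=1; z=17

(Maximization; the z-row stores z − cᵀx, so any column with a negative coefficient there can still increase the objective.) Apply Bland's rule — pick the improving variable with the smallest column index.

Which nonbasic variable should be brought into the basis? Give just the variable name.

Objective-row coefficients: a: 2, b: -9, c: 0, s1: 0, s2: 0, s3: 0, s4: 1.
Improving columns: b. Bland's rule picks the smallest column index → b.

b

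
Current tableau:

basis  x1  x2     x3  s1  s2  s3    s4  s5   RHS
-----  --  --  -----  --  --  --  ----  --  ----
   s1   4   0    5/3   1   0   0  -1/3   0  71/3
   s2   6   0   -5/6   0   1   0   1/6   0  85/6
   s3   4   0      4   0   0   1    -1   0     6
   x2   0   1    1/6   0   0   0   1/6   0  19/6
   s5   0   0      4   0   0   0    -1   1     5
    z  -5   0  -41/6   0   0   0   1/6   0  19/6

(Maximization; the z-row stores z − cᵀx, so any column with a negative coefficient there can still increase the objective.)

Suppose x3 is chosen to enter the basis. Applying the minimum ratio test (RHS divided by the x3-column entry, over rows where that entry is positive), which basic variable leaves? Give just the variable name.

s5

Ratios: row 1 (s1): (71/3)/(5/3) = 71/5; row 2 (s2): entry -5/6 ≤ 0, skip; row 3 (s3): 6/4 = 3/2; row 4 (x2): (19/6)/(1/6) = 19; row 5 (s5): 5/4 = 5/4.
Minimum ratio 5/4 is in the s5 row, so s5 leaves.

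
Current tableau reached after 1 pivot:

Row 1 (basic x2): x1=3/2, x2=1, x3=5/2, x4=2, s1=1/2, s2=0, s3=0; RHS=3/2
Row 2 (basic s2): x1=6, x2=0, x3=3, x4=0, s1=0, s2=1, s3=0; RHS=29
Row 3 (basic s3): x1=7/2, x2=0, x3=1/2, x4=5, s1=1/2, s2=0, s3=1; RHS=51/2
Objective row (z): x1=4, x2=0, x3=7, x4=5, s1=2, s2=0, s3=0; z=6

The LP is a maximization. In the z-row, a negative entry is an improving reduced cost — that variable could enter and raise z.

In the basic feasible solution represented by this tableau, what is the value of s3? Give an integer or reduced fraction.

s3 is basic (row 3); its value is the RHS of that row: 51/2.

51/2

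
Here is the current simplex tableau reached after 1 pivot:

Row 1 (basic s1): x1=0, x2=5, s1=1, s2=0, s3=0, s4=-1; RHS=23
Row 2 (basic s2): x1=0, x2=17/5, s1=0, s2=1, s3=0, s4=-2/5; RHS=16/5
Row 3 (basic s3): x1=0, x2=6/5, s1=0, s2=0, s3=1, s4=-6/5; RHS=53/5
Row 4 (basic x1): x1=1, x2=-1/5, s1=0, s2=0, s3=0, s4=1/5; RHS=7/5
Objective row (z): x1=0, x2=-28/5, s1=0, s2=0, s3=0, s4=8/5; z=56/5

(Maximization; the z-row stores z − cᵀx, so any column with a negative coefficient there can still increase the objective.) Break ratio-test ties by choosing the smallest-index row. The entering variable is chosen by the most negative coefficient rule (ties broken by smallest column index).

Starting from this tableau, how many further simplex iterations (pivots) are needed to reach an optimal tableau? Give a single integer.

pivot: x2 in, s2 out → z = 280/17
No improving column remains; optimal.

1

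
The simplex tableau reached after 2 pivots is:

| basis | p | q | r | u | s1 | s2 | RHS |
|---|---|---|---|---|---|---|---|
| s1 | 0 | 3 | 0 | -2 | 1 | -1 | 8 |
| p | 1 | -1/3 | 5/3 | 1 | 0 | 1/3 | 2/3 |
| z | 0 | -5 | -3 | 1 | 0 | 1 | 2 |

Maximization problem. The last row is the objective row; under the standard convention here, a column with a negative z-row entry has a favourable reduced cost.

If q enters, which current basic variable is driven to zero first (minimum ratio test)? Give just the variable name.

Ratios: row 1 (s1): 8/3 = 8/3; row 2 (p): entry -1/3 ≤ 0, skip.
Minimum ratio 8/3 is in the s1 row, so s1 leaves.

s1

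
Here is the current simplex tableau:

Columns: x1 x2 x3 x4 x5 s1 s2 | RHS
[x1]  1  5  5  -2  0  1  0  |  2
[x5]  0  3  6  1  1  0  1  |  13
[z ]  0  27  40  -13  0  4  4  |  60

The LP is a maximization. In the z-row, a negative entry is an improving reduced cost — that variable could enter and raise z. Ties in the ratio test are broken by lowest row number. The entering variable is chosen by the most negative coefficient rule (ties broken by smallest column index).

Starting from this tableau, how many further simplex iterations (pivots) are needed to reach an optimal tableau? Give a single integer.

pivot: x4 in, x5 out → z = 229
No improving column remains; optimal.

1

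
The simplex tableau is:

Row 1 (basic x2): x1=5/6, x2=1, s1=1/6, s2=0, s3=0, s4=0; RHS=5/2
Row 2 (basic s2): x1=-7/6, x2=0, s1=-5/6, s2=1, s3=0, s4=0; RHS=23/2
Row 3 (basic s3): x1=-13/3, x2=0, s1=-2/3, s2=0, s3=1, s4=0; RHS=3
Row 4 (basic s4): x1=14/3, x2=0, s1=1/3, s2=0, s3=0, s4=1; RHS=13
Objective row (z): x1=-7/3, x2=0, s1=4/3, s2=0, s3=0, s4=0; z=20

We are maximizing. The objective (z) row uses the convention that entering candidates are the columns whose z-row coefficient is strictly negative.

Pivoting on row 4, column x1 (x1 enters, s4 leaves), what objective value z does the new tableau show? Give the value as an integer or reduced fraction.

53/2

Minimum ratio for x1: 13/(14/3) = 39/14.
z changes by −(z-row coeff of x1)·ratio = −(-7/3)·(39/14) = 13/2.
New z = 20 + (13/2) = 53/2.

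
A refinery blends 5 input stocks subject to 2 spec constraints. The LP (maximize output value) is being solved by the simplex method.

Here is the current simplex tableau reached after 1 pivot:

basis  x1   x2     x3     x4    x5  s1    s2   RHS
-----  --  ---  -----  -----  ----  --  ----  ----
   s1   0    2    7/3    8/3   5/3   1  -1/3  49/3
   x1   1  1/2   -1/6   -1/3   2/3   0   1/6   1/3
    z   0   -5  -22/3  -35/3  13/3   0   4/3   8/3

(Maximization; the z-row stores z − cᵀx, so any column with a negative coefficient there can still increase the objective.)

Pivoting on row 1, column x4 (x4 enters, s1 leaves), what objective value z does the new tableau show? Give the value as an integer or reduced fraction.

Minimum ratio for x4: (49/3)/(8/3) = 49/8.
z changes by −(z-row coeff of x4)·ratio = −(-35/3)·(49/8) = 1715/24.
New z = 8/3 + (1715/24) = 593/8.

593/8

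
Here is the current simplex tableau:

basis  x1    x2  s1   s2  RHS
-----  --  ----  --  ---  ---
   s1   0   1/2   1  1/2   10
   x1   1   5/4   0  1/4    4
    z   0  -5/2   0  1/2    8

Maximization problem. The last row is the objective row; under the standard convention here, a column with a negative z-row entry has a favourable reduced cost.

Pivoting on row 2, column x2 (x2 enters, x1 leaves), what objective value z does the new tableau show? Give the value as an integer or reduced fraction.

16

Minimum ratio for x2: 4/(5/4) = 16/5.
z changes by −(z-row coeff of x2)·ratio = −(-5/2)·(16/5) = 8.
New z = 8 + 8 = 16.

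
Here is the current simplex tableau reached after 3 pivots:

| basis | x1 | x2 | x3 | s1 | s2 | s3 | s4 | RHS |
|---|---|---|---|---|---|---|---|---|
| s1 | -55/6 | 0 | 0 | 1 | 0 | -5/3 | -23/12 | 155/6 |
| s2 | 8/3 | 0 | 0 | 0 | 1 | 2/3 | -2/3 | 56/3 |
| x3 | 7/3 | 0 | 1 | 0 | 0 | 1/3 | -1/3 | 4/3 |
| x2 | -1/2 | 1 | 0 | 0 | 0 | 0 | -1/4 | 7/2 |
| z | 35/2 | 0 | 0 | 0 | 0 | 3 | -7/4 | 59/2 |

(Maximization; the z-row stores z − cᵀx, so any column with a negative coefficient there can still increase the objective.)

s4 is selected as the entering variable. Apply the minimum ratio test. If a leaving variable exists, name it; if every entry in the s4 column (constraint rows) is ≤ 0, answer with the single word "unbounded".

unbounded

s4-column entries: row 1: -23/12, row 2: -2/3, row 3: -1/3, row 4: -1/4. All ≤ 0, so s4 can increase without bound; the LP is unbounded in this direction.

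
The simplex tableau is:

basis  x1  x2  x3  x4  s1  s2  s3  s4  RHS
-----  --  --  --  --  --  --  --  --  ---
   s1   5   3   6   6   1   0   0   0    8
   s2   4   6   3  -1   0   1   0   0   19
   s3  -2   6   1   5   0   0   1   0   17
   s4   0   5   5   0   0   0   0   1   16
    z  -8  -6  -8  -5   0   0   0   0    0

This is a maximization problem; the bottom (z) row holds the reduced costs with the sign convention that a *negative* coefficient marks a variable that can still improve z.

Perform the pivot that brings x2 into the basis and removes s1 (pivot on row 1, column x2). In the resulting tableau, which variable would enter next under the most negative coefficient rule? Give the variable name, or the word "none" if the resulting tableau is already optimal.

Pivot element 3. New z-row = old z-row − (-6)·(row 1/3).
Updated z-row coefficients: x1: 2, x2: 0, x3: 4, x4: 7, s1: 2, s2: 0, s3: 0, s4: 0.
No coefficient is strictly negative; the tableau after this pivot is optimal.

none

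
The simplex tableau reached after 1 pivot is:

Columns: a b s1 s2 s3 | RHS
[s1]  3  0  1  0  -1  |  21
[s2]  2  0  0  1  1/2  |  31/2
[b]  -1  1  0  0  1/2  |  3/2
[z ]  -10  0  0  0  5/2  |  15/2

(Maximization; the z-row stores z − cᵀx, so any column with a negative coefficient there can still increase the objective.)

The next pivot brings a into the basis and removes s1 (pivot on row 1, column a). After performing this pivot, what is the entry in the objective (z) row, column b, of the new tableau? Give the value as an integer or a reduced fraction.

0

Pivot element is row 1, column a: 3.
Normalize row 1: new (row 1, b) = 0/3 = 0.
z-row ← z-row − (-10)·(new row 1): 0 − (-10)·0 = 0.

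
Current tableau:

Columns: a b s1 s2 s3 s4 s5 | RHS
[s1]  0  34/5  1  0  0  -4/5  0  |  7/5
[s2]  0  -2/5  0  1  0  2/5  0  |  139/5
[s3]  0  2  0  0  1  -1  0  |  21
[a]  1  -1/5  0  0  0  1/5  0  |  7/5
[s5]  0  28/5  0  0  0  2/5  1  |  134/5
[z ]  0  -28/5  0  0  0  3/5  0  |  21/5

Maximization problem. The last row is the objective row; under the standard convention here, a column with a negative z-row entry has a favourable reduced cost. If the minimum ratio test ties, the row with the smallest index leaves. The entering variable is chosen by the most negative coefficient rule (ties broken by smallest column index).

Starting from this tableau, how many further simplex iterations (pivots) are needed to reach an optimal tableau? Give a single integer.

pivot: b in, s1 out → z = 91/17
pivot: s4 in, a out → z = 35/6
No improving column remains; optimal.

2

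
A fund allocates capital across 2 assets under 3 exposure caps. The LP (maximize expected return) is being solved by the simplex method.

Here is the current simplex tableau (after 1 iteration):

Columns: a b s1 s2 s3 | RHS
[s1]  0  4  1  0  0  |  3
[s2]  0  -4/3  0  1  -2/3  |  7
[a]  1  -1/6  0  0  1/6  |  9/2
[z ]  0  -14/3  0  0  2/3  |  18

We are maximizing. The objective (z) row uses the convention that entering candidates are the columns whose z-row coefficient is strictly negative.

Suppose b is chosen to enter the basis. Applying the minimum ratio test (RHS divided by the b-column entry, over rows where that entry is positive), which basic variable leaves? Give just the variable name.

Ratios: row 1 (s1): 3/4 = 3/4; row 2 (s2): entry -4/3 ≤ 0, skip; row 3 (a): entry -1/6 ≤ 0, skip.
Minimum ratio 3/4 is in the s1 row, so s1 leaves.

s1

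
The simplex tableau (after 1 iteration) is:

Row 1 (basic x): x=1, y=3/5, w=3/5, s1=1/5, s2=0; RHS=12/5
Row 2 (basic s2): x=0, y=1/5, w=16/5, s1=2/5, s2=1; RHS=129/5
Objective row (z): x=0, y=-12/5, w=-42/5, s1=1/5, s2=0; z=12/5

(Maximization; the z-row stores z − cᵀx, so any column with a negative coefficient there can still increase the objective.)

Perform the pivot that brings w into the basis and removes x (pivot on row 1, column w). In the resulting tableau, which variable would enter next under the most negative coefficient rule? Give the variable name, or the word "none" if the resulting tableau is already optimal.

none

Pivot element 3/5. New z-row = old z-row − (-42/5)·(row 1/(3/5)).
Updated z-row coefficients: x: 14, y: 6, w: 0, s1: 3, s2: 0.
No coefficient is strictly negative; the tableau after this pivot is optimal.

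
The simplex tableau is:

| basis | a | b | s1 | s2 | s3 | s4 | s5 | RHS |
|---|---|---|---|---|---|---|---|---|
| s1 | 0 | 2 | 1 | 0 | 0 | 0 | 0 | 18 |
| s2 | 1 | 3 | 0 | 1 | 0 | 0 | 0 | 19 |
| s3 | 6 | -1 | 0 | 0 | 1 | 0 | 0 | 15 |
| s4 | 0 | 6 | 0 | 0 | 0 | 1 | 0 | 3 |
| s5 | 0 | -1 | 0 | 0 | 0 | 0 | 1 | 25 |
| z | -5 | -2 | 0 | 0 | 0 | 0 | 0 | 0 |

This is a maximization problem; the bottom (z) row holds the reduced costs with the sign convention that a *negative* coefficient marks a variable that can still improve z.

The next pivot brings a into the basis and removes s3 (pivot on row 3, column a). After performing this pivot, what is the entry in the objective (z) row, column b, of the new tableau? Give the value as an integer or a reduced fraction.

Pivot element is row 3, column a: 6.
Normalize row 3: new (row 3, b) = (-1)/6 = -1/6.
z-row ← z-row − (-5)·(new row 3): -2 − (-5)·(-1/6) = -17/6.

-17/6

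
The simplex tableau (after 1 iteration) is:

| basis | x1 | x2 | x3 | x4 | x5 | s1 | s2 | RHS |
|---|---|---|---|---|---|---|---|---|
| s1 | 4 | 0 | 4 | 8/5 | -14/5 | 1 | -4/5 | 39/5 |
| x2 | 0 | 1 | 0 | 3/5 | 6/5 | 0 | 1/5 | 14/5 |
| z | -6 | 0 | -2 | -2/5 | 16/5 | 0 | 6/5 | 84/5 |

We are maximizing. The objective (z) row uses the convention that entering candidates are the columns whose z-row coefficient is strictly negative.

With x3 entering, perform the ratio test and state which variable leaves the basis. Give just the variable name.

s1

Ratios: row 1 (s1): (39/5)/4 = 39/20; row 2 (x2): entry 0 ≤ 0, skip.
Minimum ratio 39/20 is in the s1 row, so s1 leaves.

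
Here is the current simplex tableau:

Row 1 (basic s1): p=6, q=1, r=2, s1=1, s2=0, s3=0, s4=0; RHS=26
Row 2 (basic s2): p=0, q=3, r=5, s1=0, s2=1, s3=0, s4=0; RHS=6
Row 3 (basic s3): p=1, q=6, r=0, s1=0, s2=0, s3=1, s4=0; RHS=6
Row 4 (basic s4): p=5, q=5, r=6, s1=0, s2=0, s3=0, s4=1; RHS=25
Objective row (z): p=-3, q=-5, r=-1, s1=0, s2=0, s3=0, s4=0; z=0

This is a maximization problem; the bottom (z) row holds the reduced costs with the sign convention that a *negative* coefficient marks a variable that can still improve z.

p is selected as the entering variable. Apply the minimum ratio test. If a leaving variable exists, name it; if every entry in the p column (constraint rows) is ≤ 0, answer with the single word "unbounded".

s1

Ratios: row 1 (s1): 26/6 = 13/3; row 2 (s2): entry 0 ≤ 0, skip; row 3 (s3): 6/1 = 6; row 4 (s4): 25/5 = 5.
Minimum ratio is in the s1 row, so s1 leaves.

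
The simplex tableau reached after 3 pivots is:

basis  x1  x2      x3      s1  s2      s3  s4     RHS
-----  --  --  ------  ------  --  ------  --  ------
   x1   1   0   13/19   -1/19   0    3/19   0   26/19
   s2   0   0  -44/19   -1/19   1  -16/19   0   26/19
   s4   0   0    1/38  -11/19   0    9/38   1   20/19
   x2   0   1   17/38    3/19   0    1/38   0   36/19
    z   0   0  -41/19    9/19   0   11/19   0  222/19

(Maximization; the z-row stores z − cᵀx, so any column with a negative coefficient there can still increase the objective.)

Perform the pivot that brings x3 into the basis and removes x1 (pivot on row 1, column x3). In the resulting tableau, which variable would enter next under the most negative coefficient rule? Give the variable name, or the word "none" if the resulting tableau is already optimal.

none

Pivot element 13/19. New z-row = old z-row − (-41/19)·(row 1/(13/19)).
Updated z-row coefficients: x1: 41/13, x2: 0, x3: 0, s1: 4/13, s2: 0, s3: 14/13, s4: 0.
No coefficient is strictly negative; the tableau after this pivot is optimal.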